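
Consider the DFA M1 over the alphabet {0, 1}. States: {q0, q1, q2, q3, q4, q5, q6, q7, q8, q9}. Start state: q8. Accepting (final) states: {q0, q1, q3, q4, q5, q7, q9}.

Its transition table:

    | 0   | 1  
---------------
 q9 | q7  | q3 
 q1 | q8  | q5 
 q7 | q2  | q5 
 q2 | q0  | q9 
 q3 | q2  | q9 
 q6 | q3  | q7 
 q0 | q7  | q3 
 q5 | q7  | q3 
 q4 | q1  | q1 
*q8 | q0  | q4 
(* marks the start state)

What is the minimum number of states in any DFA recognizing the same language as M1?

Reachable states from the start: {q0,q1,q2,q3,q4,q5,q7,q8,q9}. Unreachable: {q6} — drop them.
P0 = {q0,q1,q3,q4,q5,q7,q9} | {q2,q8}.
Split {q0,q1,q3,q4,q5,q7,q9} by δ(·,0) → {q0,q4,q5,q9} and {q1,q3,q7}.
No further refinement is possible. Final partition (3 blocks): {q0,q4,q5,q9} | {q2,q8} | {q1,q3,q7}.

3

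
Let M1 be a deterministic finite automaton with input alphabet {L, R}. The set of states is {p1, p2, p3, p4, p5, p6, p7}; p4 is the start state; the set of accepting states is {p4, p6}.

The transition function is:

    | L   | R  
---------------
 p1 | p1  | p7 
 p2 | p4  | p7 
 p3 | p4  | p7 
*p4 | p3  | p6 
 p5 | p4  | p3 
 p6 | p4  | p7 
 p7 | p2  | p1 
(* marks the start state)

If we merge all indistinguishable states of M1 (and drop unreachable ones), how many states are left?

5

States {p5} cannot be reached from the start state, so discard them.
Start with accepting vs non-accepting: {p4,p6} | {p1,p2,p3,p7}.
Split {p4,p6} by δ(·,L) → {p4} and {p6}.
Split {p1,p2,p3,p7} by δ(·,L) → {p1,p7} and {p2,p3}.
On input L, block {p1,p7} splits into {p1} and {p7}.
The partition is now stable with 5 blocks: {p4} | {p1} | {p6} | {p2,p3} | {p7}.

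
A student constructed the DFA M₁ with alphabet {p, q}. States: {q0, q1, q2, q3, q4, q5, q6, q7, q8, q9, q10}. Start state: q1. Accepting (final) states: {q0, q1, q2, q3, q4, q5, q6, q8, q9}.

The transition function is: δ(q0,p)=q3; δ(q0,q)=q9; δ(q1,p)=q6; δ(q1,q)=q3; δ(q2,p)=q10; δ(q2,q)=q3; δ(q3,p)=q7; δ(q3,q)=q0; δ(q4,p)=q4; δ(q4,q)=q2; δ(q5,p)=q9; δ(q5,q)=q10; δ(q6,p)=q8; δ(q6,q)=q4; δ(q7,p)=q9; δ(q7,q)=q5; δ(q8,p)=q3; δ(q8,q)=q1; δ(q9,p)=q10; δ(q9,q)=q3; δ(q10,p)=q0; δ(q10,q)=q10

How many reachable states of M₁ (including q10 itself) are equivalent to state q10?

Every state is reachable, so we keep all 11.
Initial partition by acceptance: {q0,q1,q2,q3,q4,q5,q6,q8,q9} | {q7,q10}.
Split {q0,q1,q2,q3,q4,q5,q6,q8,q9} by δ(·,p) → {q0,q1,q4,q5,q6,q8} and {q2,q3,q9}.
Split {q0,q1,q4,q5,q6,q8} by δ(·,p) → {q0,q5,q8} and {q1,q4,q6}.
Split {q0,q5,q8} by δ(·,q) → {q0} and {q5} and {q8}.
Split {q7,q10} by δ(·,p) → {q7} and {q10}.
Refine {q2,q3,q9} on symbol p: members go to different blocks, giving {q2,q9} and {q3}.
Split {q1,q4,q6} by δ(·,p) → {q1,q4} and {q6}.
On input p, block {q1,q4} splits into {q1} and {q4}.
The partition is now stable with 10 blocks: {q0} | {q7} | {q2,q9} | {q1} | {q5} | {q8} | {q10} | {q3} | {q6} | {q4}.
State q10 belongs to the block {q10}, which has 1 states.

1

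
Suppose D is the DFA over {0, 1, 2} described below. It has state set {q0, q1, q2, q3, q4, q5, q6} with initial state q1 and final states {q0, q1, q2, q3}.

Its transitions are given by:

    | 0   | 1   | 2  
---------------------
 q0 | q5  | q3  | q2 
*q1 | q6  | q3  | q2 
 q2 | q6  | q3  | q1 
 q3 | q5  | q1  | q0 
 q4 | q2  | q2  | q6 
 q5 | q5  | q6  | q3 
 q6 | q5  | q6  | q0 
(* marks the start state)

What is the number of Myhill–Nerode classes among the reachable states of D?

First remove the unreachable states {q4}; 6 states remain.
Start with accepting vs non-accepting: {q0,q1,q2,q3} | {q5,q6}.
Stable partition: {q0,q1,q2,q3} | {q5,q6} — 2 equivalence classes.

2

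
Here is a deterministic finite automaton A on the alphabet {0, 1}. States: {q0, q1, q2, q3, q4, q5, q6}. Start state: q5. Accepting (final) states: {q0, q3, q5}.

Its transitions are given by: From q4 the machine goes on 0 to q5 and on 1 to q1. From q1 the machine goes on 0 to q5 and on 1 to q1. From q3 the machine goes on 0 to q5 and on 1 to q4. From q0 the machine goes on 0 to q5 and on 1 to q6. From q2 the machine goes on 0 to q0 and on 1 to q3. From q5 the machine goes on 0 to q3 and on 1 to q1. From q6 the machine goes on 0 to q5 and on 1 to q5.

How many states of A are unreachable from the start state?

No path from q5 leads to q0, q2, q6; the other 4 states are all reachable.

3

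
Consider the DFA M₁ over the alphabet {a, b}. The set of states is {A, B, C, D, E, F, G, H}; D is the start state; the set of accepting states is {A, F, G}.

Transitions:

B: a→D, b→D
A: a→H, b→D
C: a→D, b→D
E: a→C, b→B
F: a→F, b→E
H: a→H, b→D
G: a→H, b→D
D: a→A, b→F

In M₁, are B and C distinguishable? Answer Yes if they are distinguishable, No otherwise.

States {G} cannot be reached from the start state, so discard them.
P0 = {A,F} | {B,C,D,E,H}.
On input a, block {A,F} splits into {A} and {F}.
On input a, block {B,C,D,E,H} splits into {B,C,E,H} and {D}.
Split {B,C,E,H} by δ(·,a) → {B,C} and {E,H}.
On input a, block {E,H} splits into {E} and {H}.
No further refinement is possible. Final partition (6 blocks): {A} | {B,C} | {F} | {D} | {E} | {H}.
B and C lie in the same block of the stable partition, so they are equivalent — no string distinguishes them.

No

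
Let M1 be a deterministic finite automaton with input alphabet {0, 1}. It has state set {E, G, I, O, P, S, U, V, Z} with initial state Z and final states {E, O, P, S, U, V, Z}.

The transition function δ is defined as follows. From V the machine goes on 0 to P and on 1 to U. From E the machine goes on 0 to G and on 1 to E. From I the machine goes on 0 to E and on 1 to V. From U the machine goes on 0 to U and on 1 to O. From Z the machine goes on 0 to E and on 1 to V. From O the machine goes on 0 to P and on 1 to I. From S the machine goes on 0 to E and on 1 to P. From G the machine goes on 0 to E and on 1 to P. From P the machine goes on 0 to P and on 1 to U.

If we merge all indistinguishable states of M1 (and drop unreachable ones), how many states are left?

6

First remove the unreachable states {S}; 8 states remain.
P0 = {E,O,P,U,V,Z} | {G,I}.
On input 0, block {E,O,P,U,V,Z} splits into {O,P,U,V,Z} and {E}.
Refine {O,P,U,V,Z} on symbol 0: members go to different blocks, giving {O,P,U,V} and {Z}.
Refine {O,P,U,V} on symbol 1: members go to different blocks, giving {P,U,V} and {O}.
Refine {P,U,V} on symbol 1: members go to different blocks, giving {P,V} and {U}.
No further refinement is possible. Final partition (6 blocks): {P,V} | {G,I} | {E} | {Z} | {O} | {U}.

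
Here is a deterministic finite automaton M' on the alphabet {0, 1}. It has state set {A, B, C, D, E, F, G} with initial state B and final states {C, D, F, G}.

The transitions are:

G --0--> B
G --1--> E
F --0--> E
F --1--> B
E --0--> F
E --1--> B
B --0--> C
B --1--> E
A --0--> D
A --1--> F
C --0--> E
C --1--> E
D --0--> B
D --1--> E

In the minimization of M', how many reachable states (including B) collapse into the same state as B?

2

Reachable states from the start: {B,C,E,F}. Unreachable: {A,D,G} — drop them.
Initial partition by acceptance: {C,F} | {B,E}.
The partition is now stable with 2 blocks: {C,F} | {B,E}.
The equivalence class containing B is {B,E}, of size 2.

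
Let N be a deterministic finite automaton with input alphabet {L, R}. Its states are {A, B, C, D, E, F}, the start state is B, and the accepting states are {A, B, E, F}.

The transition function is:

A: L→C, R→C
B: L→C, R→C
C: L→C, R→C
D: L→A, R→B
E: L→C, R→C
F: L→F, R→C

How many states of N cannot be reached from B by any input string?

Starting at B and following transitions, the reachable set is {B, C}. That leaves A, D, E, F unreachable — 4 in total.

4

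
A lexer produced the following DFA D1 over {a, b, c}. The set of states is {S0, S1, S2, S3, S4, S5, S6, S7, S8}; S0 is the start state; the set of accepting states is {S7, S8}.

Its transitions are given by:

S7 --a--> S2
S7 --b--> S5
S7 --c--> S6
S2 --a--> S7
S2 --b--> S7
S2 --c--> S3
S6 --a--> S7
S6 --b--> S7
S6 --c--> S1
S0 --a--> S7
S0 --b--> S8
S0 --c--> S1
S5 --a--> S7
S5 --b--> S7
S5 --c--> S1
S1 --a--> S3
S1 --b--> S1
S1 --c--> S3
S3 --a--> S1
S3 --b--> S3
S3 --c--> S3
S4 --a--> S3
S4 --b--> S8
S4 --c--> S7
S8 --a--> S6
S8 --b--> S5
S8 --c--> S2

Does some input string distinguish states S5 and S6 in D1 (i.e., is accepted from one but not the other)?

First remove the unreachable states {S4}; 8 states remain.
Start with accepting vs non-accepting: {S7,S8} | {S0,S1,S2,S3,S5,S6}.
Refine {S0,S1,S2,S3,S5,S6} on symbol a: members go to different blocks, giving {S0,S2,S5,S6} and {S1,S3}.
The partition is now stable with 3 blocks: {S7,S8} | {S0,S2,S5,S6} | {S1,S3}.
S5 and S6 lie in the same block of the stable partition, so they are equivalent — no string distinguishes them.

No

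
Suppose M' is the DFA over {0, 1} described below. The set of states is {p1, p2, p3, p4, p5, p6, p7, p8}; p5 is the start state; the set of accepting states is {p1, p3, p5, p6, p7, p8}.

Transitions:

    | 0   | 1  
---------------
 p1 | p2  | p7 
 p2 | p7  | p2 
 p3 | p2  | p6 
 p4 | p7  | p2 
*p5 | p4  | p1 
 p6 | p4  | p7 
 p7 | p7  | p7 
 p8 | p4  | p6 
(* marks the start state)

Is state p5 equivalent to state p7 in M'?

First remove the unreachable states {p3,p6,p8}; 5 states remain.
P0 = {p1,p5,p7} | {p2,p4}.
Split {p1,p5,p7} by δ(·,0) → {p1,p5} and {p7}.
Refine {p1,p5} on symbol 1: members go to different blocks, giving {p1} and {p5}.
Stable partition: {p1} | {p2,p4} | {p7} | {p5} — 4 equivalence classes.
p5 and p7 end up in different blocks, so they are distinguishable. For instance, the string '0' is accepted from only p7.

No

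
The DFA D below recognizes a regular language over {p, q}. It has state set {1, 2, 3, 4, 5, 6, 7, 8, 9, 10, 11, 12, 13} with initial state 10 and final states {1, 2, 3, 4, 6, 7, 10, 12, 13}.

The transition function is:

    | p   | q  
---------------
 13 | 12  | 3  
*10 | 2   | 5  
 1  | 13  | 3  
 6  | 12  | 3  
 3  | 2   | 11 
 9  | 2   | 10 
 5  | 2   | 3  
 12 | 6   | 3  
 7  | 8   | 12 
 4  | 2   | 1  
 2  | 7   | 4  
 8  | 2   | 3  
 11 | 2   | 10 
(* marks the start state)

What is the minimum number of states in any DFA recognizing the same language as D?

6

First remove the unreachable states {9}; 12 states remain.
Start with accepting vs non-accepting: {1,2,3,4,6,7,10,12,13} | {5,8,11}.
Split {1,2,3,4,6,7,10,12,13} by δ(·,p) → {1,2,3,4,6,10,12,13} and {7}.
On input p, block {1,2,3,4,6,10,12,13} splits into {1,3,4,6,10,12,13} and {2}.
On input p, block {1,3,4,6,10,12,13} splits into {1,6,12,13} and {3,4,10}.
Refine {3,4,10} on symbol q: members go to different blocks, giving {3,10} and {4}.
The partition is now stable with 6 blocks: {1,6,12,13} | {5,8,11} | {7} | {2} | {3,10} | {4}.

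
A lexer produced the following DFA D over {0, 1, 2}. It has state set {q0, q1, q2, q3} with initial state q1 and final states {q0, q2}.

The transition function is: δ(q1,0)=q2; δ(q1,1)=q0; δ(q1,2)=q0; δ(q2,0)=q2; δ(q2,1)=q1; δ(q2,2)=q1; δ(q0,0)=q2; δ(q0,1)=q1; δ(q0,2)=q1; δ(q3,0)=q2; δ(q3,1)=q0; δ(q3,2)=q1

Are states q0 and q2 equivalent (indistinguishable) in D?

First remove the unreachable states {q3}; 3 states remain.
P0 = {q0,q2} | {q1}.
No further refinement is possible. Final partition (2 blocks): {q0,q2} | {q1}.
q0 and q2 lie in the same block of the stable partition, so they are equivalent — no string distinguishes them.

Yes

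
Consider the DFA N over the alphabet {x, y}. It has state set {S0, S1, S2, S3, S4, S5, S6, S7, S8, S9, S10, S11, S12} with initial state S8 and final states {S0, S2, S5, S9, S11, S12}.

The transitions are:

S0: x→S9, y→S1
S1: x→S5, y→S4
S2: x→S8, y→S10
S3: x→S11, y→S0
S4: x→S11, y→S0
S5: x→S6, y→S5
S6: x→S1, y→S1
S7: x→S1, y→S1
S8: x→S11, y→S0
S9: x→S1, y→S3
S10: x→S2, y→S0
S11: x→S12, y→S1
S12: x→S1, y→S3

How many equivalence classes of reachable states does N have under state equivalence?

States {S2,S7,S10} cannot be reached from the start state, so discard them.
Initial partition by acceptance: {S0,S5,S9,S11,S12} | {S1,S3,S4,S6,S8}.
On input x, block {S0,S5,S9,S11,S12} splits into {S5,S9,S12} and {S0,S11}.
Refine {S5,S9,S12} on symbol y: members go to different blocks, giving {S9,S12} and {S5}.
On input x, block {S1,S3,S4,S6,S8} splits into {S3,S4,S8} and {S1} and {S6}.
The partition is now stable with 6 blocks: {S9,S12} | {S3,S4,S8} | {S0,S11} | {S5} | {S1} | {S6}.

6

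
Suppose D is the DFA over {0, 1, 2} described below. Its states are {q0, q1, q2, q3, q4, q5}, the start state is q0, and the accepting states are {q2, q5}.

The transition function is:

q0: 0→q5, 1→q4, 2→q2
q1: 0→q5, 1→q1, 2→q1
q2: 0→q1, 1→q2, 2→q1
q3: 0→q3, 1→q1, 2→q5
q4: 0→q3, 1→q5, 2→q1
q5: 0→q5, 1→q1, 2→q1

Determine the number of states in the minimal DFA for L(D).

6

Every state is reachable, so we keep all 6.
Start with accepting vs non-accepting: {q2,q5} | {q0,q1,q3,q4}.
Split {q2,q5} by δ(·,0) → {q2} and {q5}.
Refine {q0,q1,q3,q4} on symbol 0: members go to different blocks, giving {q0,q1} and {q3,q4}.
On input 1, block {q0,q1} splits into {q0} and {q1}.
On input 1, block {q3,q4} splits into {q3} and {q4}.
No further refinement is possible. Final partition (6 blocks): {q2} | {q0} | {q5} | {q3} | {q1} | {q4}.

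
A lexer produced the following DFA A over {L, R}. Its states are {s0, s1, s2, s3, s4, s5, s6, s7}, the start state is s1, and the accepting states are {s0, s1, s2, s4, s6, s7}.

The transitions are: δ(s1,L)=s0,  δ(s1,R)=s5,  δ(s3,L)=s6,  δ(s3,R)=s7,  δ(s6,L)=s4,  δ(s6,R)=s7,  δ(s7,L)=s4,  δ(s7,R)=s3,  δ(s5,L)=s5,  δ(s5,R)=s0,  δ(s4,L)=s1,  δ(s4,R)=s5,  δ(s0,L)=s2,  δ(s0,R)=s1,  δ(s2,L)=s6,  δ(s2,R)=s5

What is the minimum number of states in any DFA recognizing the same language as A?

8

P0 = {s0,s1,s2,s4,s6,s7} | {s3,s5}.
Split {s0,s1,s2,s4,s6,s7} by δ(·,R) → {s1,s2,s4,s7} and {s0,s6}.
Split {s1,s2,s4,s7} by δ(·,L) → {s1,s2} and {s4,s7}.
Split {s3,s5} by δ(·,L) → {s3} and {s5}.
On input L, block {s0,s6} splits into {s0} and {s6}.
On input L, block {s1,s2} splits into {s1} and {s2}.
Split {s4,s7} by δ(·,L) → {s4} and {s7}.
No further refinement is possible. Final partition (8 blocks): {s1} | {s3} | {s0} | {s4} | {s5} | {s6} | {s2} | {s7}.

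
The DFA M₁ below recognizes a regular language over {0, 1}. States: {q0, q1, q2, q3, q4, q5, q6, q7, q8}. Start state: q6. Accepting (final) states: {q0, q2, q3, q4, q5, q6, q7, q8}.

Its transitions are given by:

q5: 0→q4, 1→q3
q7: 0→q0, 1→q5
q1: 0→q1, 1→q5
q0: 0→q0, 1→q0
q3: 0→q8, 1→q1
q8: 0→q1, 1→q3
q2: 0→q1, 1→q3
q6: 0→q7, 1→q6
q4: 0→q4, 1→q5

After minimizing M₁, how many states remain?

8

Reachable states from the start: {q0,q1,q3,q4,q5,q6,q7,q8}. Unreachable: {q2} — drop them.
Initial partition by acceptance: {q0,q3,q4,q5,q6,q7,q8} | {q1}.
Split {q0,q3,q4,q5,q6,q7,q8} by δ(·,0) → {q0,q3,q4,q5,q6,q7} and {q8}.
Split {q0,q3,q4,q5,q6,q7} by δ(·,0) → {q0,q4,q5,q6,q7} and {q3}.
Refine {q0,q4,q5,q6,q7} on symbol 1: members go to different blocks, giving {q0,q4,q6,q7} and {q5}.
Refine {q0,q4,q6,q7} on symbol 1: members go to different blocks, giving {q0,q6} and {q4,q7}.
Split {q0,q6} by δ(·,0) → {q0} and {q6}.
On input 0, block {q4,q7} splits into {q4} and {q7}.
Stable partition: {q0} | {q1} | {q8} | {q3} | {q5} | {q4} | {q6} | {q7} — 8 equivalence classes.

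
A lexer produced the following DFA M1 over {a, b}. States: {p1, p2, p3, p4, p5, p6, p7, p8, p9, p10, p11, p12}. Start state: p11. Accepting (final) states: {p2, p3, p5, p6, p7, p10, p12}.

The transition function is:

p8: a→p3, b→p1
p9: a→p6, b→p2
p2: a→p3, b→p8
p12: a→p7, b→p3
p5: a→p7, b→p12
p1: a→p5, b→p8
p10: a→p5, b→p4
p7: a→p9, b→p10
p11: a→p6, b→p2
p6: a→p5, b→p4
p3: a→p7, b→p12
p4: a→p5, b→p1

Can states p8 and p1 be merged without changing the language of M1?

Yes

Start with accepting vs non-accepting: {p2,p3,p5,p6,p7,p10,p12} | {p1,p4,p8,p9,p11}.
On input a, block {p2,p3,p5,p6,p7,p10,p12} splits into {p2,p3,p5,p6,p10,p12} and {p7}.
Refine {p2,p3,p5,p6,p10,p12} on symbol a: members go to different blocks, giving {p2,p6,p10} and {p3,p5,p12}.
Refine {p1,p4,p8,p9,p11} on symbol a: members go to different blocks, giving {p1,p4,p8} and {p9,p11}.
The partition is now stable with 5 blocks: {p2,p6,p10} | {p1,p4,p8} | {p7} | {p3,p5,p12} | {p9,p11}.
p8 and p1 lie in the same block of the stable partition, so they are equivalent — no string distinguishes them.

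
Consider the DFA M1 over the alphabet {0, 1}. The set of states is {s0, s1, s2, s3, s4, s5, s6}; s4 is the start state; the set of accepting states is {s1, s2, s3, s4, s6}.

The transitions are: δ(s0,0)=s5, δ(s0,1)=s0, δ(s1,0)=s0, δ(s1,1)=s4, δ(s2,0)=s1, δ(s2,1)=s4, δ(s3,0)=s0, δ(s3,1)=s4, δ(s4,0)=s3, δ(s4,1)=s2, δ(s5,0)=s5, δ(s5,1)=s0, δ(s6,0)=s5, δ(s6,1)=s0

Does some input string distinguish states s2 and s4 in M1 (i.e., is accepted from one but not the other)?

First remove the unreachable states {s6}; 6 states remain.
Start with accepting vs non-accepting: {s1,s2,s3,s4} | {s0,s5}.
Refine {s1,s2,s3,s4} on symbol 0: members go to different blocks, giving {s1,s3} and {s2,s4}.
No further refinement is possible. Final partition (3 blocks): {s1,s3} | {s0,s5} | {s2,s4}.
s2 and s4 lie in the same block of the stable partition, so they are equivalent — no string distinguishes them.

No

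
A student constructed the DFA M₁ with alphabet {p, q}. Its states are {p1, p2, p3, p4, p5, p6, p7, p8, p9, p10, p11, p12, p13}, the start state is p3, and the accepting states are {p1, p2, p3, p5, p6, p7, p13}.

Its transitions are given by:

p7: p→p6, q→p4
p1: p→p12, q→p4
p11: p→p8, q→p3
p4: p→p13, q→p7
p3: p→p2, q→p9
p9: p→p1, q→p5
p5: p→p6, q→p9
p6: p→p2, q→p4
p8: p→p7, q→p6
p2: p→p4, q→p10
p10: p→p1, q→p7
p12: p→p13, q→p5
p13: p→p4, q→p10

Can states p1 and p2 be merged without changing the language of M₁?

States {p8,p11} cannot be reached from the start state, so discard them.
P0 = {p1,p2,p3,p5,p6,p7,p13} | {p4,p9,p10,p12}.
On input p, block {p1,p2,p3,p5,p6,p7,p13} splits into {p3,p5,p6,p7} and {p1,p2,p13}.
On input p, block {p3,p5,p6,p7} splits into {p3,p6} and {p5,p7}.
The partition is now stable with 4 blocks: {p3,p6} | {p4,p9,p10,p12} | {p1,p2,p13} | {p5,p7}.
p1 and p2 lie in the same block of the stable partition, so they are equivalent — no string distinguishes them.

Yes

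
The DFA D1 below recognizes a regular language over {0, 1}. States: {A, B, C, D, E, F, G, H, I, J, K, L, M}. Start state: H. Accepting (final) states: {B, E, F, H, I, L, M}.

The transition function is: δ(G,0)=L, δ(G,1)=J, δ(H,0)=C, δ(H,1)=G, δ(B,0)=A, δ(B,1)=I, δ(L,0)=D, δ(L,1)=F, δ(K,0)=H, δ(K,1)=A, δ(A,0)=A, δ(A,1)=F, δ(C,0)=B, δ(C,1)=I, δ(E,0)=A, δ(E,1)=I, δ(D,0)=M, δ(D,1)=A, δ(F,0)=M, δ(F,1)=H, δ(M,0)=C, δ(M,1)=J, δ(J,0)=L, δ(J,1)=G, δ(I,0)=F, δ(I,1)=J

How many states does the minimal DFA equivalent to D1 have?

States {E,K} cannot be reached from the start state, so discard them.
Initial partition by acceptance: {B,F,H,I,L,M} | {A,C,D,G,J}.
On input 0, block {B,F,H,I,L,M} splits into {B,H,L,M} and {F,I}.
Refine {B,H,L,M} on symbol 1: members go to different blocks, giving {B,L} and {H,M}.
On input 0, block {A,C,D,G,J} splits into {C,G,J} and {A} and {D}.
Refine {B,L} on symbol 0: members go to different blocks, giving {B} and {L}.
On input 0, block {C,G,J} splits into {G,J} and {C}.
Refine {F,I} on symbol 0: members go to different blocks, giving {F} and {I}.
Stable partition: {B} | {G,J} | {F} | {H,M} | {A} | {D} | {L} | {C} | {I} — 9 equivalence classes.

9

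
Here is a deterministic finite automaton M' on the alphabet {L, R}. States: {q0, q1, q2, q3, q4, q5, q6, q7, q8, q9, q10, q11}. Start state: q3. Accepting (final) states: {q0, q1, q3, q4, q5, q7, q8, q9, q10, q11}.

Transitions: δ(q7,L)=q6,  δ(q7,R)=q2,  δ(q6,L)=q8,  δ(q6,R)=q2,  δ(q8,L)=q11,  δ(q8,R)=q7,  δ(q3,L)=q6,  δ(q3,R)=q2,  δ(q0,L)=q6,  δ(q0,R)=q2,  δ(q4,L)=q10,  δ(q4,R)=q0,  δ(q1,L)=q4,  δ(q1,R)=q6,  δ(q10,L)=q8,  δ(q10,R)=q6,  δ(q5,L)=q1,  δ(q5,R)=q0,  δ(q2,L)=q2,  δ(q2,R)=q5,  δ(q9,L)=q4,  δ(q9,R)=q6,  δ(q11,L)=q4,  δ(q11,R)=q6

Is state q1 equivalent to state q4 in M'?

First remove the unreachable states {q9}; 11 states remain.
P0 = {q0,q1,q3,q4,q5,q7,q8,q10,q11} | {q2,q6}.
Refine {q0,q1,q3,q4,q5,q7,q8,q10,q11} on symbol L: members go to different blocks, giving {q1,q4,q5,q8,q10,q11} and {q0,q3,q7}.
Refine {q1,q4,q5,q8,q10,q11} on symbol R: members go to different blocks, giving {q1,q10,q11} and {q4,q5,q8}.
Refine {q2,q6} on symbol L: members go to different blocks, giving {q2} and {q6}.
Stable partition: {q1,q10,q11} | {q2} | {q0,q3,q7} | {q4,q5,q8} | {q6} — 5 equivalence classes.
q1 and q4 end up in different blocks, so they are distinguishable. For instance, the string 'R' is accepted from only q4.

No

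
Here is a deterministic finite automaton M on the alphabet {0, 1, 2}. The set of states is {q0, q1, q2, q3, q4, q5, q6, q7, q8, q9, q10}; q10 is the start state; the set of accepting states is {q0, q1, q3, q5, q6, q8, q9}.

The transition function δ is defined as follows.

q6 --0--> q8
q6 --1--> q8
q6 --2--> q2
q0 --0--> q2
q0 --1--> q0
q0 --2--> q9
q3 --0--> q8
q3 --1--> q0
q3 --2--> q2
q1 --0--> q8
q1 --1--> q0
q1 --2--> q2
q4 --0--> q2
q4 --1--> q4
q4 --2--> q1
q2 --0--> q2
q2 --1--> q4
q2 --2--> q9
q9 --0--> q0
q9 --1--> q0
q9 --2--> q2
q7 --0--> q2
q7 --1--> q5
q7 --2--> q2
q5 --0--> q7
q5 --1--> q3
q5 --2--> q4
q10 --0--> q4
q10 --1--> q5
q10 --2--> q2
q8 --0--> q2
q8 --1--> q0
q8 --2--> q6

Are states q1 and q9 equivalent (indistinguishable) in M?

All states are reachable from the start state.
P0 = {q0,q1,q3,q5,q6,q8,q9} | {q2,q4,q7,q10}.
Split {q0,q1,q3,q5,q6,q8,q9} by δ(·,0) → {q1,q3,q6,q9} and {q0,q5,q8}.
On input 1, block {q2,q4,q7,q10} splits into {q2,q4} and {q7,q10}.
On input 0, block {q0,q5,q8} splits into {q0,q8} and {q5}.
The partition is now stable with 5 blocks: {q1,q3,q6,q9} | {q2,q4} | {q0,q8} | {q7,q10} | {q5}.
q1 and q9 lie in the same block of the stable partition, so they are equivalent — no string distinguishes them.

Yes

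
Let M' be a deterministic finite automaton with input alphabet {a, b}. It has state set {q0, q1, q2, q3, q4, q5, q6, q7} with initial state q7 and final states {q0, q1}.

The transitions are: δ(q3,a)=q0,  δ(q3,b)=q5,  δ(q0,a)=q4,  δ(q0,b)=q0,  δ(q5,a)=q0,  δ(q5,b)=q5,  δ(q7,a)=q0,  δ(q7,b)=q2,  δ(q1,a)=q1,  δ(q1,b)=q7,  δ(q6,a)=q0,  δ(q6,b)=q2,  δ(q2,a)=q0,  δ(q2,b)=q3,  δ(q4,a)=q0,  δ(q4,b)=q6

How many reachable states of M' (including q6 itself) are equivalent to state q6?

States {q1} cannot be reached from the start state, so discard them.
Initial partition by acceptance: {q0} | {q2,q3,q4,q5,q6,q7}.
The partition is now stable with 2 blocks: {q0} | {q2,q3,q4,q5,q6,q7}.
State q6 belongs to the block {q2,q3,q4,q5,q6,q7}, which has 6 states.

6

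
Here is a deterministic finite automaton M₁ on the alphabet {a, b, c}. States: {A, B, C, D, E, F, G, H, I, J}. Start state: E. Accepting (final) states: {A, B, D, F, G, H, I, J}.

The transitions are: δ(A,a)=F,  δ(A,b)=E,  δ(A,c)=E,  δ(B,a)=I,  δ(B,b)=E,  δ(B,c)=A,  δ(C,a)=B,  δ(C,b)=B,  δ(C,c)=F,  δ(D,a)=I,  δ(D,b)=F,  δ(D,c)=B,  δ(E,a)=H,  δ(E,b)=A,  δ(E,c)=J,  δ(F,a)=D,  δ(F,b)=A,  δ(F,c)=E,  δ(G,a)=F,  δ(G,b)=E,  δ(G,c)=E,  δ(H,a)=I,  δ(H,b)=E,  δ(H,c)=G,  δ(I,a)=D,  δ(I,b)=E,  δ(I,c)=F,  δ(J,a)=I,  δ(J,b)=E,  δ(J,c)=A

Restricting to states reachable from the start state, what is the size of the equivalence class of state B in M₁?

First remove the unreachable states {C}; 9 states remain.
Start with accepting vs non-accepting: {A,B,D,F,G,H,I,J} | {E}.
Split {A,B,D,F,G,H,I,J} by δ(·,b) → {A,B,G,H,I,J} and {D,F}.
On input a, block {A,B,G,H,I,J} splits into {A,G,I} and {B,H,J}.
On input c, block {A,G,I} splits into {A,G} and {I}.
Split {D,F} by δ(·,a) → {D} and {F}.
Stable partition: {A,G} | {E} | {D} | {B,H,J} | {I} | {F} — 6 equivalence classes.
State B belongs to the block {B,H,J}, which has 3 states.

3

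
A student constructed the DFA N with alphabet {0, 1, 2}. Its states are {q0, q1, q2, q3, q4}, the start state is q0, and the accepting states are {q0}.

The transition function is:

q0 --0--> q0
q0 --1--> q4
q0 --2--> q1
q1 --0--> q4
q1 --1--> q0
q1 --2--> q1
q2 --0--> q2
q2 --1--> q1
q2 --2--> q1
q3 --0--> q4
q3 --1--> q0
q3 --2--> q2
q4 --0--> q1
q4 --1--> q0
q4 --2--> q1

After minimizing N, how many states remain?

Reachable states from the start: {q0,q1,q4}. Unreachable: {q2,q3} — drop them.
Start with accepting vs non-accepting: {q0} | {q1,q4}.
No further refinement is possible. Final partition (2 blocks): {q0} | {q1,q4}.

2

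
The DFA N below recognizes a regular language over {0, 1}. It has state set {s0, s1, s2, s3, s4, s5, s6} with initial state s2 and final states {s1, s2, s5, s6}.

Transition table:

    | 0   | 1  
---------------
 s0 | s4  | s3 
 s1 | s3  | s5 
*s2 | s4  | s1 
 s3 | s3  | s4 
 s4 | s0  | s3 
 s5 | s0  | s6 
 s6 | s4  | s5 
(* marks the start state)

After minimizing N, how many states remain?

All states are reachable from the start state.
P0 = {s1,s2,s5,s6} | {s0,s3,s4}.
The partition is now stable with 2 blocks: {s1,s2,s5,s6} | {s0,s3,s4}.

2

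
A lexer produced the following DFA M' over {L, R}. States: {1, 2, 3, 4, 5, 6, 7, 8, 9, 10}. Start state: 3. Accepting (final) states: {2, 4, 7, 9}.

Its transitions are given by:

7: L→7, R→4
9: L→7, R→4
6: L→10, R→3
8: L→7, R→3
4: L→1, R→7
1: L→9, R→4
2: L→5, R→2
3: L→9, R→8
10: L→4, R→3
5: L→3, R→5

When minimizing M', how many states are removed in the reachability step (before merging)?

4

No path from 3 leads to 2, 5, 6, 10; the other 6 states are all reachable.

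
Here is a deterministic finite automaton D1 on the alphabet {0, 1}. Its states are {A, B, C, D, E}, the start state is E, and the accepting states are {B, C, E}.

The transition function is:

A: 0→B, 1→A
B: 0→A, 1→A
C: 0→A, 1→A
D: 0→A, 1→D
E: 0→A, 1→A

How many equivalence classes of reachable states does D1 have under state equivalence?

2

Reachable states from the start: {A,B,E}. Unreachable: {C,D} — drop them.
Initial partition by acceptance: {B,E} | {A}.
The partition is now stable with 2 blocks: {B,E} | {A}.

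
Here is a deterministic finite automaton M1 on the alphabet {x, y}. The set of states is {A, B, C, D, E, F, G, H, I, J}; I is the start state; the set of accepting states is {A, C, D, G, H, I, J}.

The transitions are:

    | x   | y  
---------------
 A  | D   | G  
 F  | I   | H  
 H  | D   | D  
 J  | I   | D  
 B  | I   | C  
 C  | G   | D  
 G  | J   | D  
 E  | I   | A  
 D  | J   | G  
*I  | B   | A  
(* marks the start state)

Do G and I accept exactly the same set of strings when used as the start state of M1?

States {E,F,H} cannot be reached from the start state, so discard them.
Start with accepting vs non-accepting: {A,C,D,G,I,J} | {B}.
Split {A,C,D,G,I,J} by δ(·,x) → {A,C,D,G,J} and {I}.
On input x, block {A,C,D,G,J} splits into {A,C,D,G} and {J}.
Split {A,C,D,G} by δ(·,x) → {A,C} and {D,G}.
Stable partition: {A,C} | {B} | {I} | {J} | {D,G} — 5 equivalence classes.
G and I end up in different blocks, so they are distinguishable. For instance, the string 'x' is accepted from only G.

No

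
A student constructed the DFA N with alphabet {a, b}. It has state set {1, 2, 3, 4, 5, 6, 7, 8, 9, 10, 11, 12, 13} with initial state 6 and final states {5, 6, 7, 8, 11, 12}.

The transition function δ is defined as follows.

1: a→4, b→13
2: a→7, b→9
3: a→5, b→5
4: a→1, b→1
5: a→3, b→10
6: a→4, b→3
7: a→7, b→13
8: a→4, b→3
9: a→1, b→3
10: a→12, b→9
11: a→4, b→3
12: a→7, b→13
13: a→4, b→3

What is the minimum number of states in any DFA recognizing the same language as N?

9

Reachable states from the start: {1,3,4,5,6,7,9,10,12,13}. Unreachable: {2,8,11} — drop them.
P0 = {5,6,7,12} | {1,3,4,9,10,13}.
Refine {5,6,7,12} on symbol a: members go to different blocks, giving {5,6} and {7,12}.
Split {1,3,4,9,10,13} by δ(·,a) → {1,4,9,13} and {3} and {10}.
Refine {5,6} on symbol a: members go to different blocks, giving {5} and {6}.
On input b, block {1,4,9,13} splits into {1,4} and {9,13}.
Refine {1,4} on symbol b: members go to different blocks, giving {1} and {4}.
On input a, block {9,13} splits into {9} and {13}.
No further refinement is possible. Final partition (9 blocks): {5} | {1} | {7,12} | {3} | {10} | {6} | {9} | {4} | {13}.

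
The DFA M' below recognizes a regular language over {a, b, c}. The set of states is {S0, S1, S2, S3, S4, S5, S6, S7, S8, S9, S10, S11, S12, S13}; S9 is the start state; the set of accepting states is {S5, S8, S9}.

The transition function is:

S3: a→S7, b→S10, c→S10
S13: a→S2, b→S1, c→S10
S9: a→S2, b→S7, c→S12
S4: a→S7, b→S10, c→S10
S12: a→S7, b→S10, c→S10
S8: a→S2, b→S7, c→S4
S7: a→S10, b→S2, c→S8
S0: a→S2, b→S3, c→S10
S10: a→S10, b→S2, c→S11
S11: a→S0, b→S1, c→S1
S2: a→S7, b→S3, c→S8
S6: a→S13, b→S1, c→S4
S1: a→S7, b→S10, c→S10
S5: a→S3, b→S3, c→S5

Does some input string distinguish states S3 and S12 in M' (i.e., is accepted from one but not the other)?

Reachable states from the start: {S0,S1,S2,S3,S4,S7,S8,S9,S10,S11,S12}. Unreachable: {S5,S6,S13} — drop them.
Initial partition by acceptance: {S8,S9} | {S0,S1,S2,S3,S4,S7,S10,S11,S12}.
Refine {S0,S1,S2,S3,S4,S7,S10,S11,S12} on symbol c: members go to different blocks, giving {S0,S1,S3,S4,S10,S11,S12} and {S2,S7}.
Refine {S0,S1,S3,S4,S10,S11,S12} on symbol a: members go to different blocks, giving {S0,S1,S3,S4,S12} and {S10,S11}.
Split {S0,S1,S3,S4,S12} by δ(·,b) → {S1,S3,S4,S12} and {S0}.
Split {S2,S7} by δ(·,a) → {S2} and {S7}.
Refine {S10,S11} on symbol a: members go to different blocks, giving {S10} and {S11}.
No further refinement is possible. Final partition (7 blocks): {S8,S9} | {S1,S3,S4,S12} | {S2} | {S10} | {S0} | {S7} | {S11}.
S3 and S12 lie in the same block of the stable partition, so they are equivalent — no string distinguishes them.

No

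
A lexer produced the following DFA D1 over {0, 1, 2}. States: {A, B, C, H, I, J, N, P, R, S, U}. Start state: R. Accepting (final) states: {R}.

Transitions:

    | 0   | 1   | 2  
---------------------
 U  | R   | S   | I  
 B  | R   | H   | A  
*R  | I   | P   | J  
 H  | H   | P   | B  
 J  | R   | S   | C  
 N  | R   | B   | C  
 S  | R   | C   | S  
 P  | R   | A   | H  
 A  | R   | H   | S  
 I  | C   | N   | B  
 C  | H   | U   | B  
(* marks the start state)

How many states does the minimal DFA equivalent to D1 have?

P0 = {R} | {A,B,C,H,I,J,N,P,S,U}.
Refine {A,B,C,H,I,J,N,P,S,U} on symbol 0: members go to different blocks, giving {A,B,J,N,P,S,U} and {C,H,I}.
Refine {A,B,J,N,P,S,U} on symbol 1: members go to different blocks, giving {J,N,P,U} and {A,B,S}.
The partition is now stable with 4 blocks: {R} | {J,N,P,U} | {C,H,I} | {A,B,S}.

4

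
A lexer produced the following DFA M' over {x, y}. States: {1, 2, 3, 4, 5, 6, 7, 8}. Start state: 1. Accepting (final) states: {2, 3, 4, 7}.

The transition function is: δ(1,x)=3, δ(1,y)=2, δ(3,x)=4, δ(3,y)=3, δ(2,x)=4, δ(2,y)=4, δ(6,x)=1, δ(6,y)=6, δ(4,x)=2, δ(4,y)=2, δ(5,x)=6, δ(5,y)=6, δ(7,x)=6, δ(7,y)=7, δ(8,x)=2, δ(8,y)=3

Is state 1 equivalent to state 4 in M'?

No

Reachable states from the start: {1,2,3,4}. Unreachable: {5,6,7,8} — drop them.
Initial partition by acceptance: {2,3,4} | {1}.
Stable partition: {2,3,4} | {1} — 2 equivalence classes.
1 and 4 end up in different blocks, so they are distinguishable. For instance, the string 'ε' is accepted from only 4.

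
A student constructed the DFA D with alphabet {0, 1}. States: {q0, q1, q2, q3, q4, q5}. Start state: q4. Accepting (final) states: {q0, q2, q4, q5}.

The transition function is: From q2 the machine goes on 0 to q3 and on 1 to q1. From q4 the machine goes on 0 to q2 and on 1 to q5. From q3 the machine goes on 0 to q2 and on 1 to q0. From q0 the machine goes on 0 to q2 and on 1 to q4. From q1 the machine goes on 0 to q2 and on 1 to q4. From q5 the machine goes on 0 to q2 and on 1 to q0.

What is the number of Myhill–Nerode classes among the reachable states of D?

Every state is reachable, so we keep all 6.
P0 = {q0,q2,q4,q5} | {q1,q3}.
On input 0, block {q0,q2,q4,q5} splits into {q0,q4,q5} and {q2}.
Stable partition: {q0,q4,q5} | {q1,q3} | {q2} — 3 equivalence classes.

3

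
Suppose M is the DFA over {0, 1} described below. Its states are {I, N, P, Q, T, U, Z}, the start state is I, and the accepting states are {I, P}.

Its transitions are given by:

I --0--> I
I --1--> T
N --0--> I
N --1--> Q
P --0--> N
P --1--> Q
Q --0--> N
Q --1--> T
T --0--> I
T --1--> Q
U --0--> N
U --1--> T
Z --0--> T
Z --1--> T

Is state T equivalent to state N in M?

Reachable states from the start: {I,N,Q,T}. Unreachable: {P,U,Z} — drop them.
Start with accepting vs non-accepting: {I} | {N,Q,T}.
Split {N,Q,T} by δ(·,0) → {N,T} and {Q}.
No further refinement is possible. Final partition (3 blocks): {I} | {N,T} | {Q}.
T and N lie in the same block of the stable partition, so they are equivalent — no string distinguishes them.

Yes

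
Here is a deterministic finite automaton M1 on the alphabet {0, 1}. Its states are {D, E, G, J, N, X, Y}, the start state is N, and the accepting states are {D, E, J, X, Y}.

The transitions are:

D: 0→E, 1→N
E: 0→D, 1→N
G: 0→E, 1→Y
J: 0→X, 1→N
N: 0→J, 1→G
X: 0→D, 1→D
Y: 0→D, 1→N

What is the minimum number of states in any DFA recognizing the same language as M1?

5

P0 = {D,E,J,X,Y} | {G,N}.
Split {D,E,J,X,Y} by δ(·,1) → {D,E,J,Y} and {X}.
Split {D,E,J,Y} by δ(·,0) → {D,E,Y} and {J}.
Refine {G,N} on symbol 0: members go to different blocks, giving {G} and {N}.
The partition is now stable with 5 blocks: {D,E,Y} | {G} | {X} | {J} | {N}.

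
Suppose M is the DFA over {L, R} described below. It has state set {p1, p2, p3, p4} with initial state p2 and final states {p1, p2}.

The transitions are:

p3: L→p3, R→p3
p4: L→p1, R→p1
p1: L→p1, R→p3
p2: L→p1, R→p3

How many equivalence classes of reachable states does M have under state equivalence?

2

Reachable states from the start: {p1,p2,p3}. Unreachable: {p4} — drop them.
P0 = {p1,p2} | {p3}.
Stable partition: {p1,p2} | {p3} — 2 equivalence classes.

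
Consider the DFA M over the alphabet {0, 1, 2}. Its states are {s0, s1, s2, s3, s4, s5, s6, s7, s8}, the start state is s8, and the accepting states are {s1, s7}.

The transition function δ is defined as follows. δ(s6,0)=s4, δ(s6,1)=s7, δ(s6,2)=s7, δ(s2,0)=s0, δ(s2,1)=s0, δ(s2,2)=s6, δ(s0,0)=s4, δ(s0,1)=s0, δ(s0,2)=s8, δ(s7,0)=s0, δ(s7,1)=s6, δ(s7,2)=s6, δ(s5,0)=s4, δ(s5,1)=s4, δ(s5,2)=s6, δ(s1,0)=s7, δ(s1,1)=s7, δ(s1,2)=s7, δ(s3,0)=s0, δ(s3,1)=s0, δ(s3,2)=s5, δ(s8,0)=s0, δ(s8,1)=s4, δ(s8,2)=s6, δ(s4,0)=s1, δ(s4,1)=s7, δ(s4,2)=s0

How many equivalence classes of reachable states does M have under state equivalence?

States {s2,s3,s5} cannot be reached from the start state, so discard them.
Start with accepting vs non-accepting: {s1,s7} | {s0,s4,s6,s8}.
Split {s1,s7} by δ(·,0) → {s1} and {s7}.
On input 0, block {s0,s4,s6,s8} splits into {s0,s6,s8} and {s4}.
Refine {s0,s6,s8} on symbol 0: members go to different blocks, giving {s0,s6} and {s8}.
On input 1, block {s0,s6} splits into {s0} and {s6}.
The partition is now stable with 6 blocks: {s1} | {s0} | {s7} | {s4} | {s8} | {s6}.

6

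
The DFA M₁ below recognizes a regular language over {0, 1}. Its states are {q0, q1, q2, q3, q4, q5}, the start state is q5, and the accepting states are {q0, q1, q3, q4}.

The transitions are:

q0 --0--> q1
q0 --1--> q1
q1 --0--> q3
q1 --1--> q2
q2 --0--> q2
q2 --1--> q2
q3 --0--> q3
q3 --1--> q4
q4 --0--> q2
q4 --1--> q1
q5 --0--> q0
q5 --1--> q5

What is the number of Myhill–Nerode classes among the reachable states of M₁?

Every state is reachable, so we keep all 6.
Start with accepting vs non-accepting: {q0,q1,q3,q4} | {q2,q5}.
Split {q0,q1,q3,q4} by δ(·,0) → {q0,q1,q3} and {q4}.
On input 1, block {q0,q1,q3} splits into {q0} and {q1} and {q3}.
Split {q2,q5} by δ(·,0) → {q2} and {q5}.
The partition is now stable with 6 blocks: {q0} | {q2} | {q4} | {q1} | {q3} | {q5}.

6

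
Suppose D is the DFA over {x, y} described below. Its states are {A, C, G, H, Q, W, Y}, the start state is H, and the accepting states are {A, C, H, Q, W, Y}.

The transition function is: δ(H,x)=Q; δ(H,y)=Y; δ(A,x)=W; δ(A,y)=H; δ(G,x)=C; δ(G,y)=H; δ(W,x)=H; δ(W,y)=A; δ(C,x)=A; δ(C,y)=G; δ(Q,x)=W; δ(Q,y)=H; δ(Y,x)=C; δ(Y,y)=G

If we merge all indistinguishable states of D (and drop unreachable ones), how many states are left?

6

Initial partition by acceptance: {A,C,H,Q,W,Y} | {G}.
On input y, block {A,C,H,Q,W,Y} splits into {A,H,Q,W} and {C,Y}.
Refine {A,H,Q,W} on symbol y: members go to different blocks, giving {A,Q,W} and {H}.
On input x, block {A,Q,W} splits into {A,Q} and {W}.
On input x, block {C,Y} splits into {C} and {Y}.
The partition is now stable with 6 blocks: {A,Q} | {G} | {C} | {H} | {W} | {Y}.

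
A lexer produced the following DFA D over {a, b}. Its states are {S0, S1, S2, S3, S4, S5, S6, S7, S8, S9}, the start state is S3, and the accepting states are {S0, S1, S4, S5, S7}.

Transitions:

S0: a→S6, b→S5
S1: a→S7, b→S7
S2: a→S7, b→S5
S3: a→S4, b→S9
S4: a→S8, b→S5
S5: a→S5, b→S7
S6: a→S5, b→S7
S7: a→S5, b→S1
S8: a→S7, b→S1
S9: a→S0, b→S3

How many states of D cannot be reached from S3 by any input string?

1

BFS from S3 reaches {S0, S1, S3, S4, S5, S6, S7, S8, S9}; the 1 state(s) S2 are never visited.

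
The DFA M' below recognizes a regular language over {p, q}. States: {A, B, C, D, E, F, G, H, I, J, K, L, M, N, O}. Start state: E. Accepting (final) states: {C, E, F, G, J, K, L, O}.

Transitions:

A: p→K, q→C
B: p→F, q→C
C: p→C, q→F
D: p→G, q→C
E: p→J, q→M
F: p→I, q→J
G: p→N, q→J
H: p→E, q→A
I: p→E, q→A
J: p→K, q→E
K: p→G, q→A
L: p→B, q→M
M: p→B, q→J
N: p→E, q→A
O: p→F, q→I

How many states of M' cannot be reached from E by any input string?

BFS from E reaches {A, B, C, E, F, G, I, J, K, M, N}; the 4 state(s) D, H, L, O are never visited.

4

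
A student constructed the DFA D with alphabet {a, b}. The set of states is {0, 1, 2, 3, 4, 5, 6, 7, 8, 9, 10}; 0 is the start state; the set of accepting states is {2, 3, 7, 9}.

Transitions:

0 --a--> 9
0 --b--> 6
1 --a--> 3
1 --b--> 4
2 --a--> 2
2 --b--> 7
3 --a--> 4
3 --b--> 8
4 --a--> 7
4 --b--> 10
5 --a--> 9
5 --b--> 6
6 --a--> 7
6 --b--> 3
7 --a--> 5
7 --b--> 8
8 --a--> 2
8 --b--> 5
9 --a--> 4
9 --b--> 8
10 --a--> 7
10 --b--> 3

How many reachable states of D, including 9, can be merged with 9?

3

States {1} cannot be reached from the start state, so discard them.
Initial partition by acceptance: {2,3,7,9} | {0,4,5,6,8,10}.
On input a, block {2,3,7,9} splits into {3,7,9} and {2}.
Refine {0,4,5,6,8,10} on symbol a: members go to different blocks, giving {0,4,5,6,10} and {8}.
Refine {0,4,5,6,10} on symbol b: members go to different blocks, giving {0,4,5} and {6,10}.
No further refinement is possible. Final partition (5 blocks): {3,7,9} | {0,4,5} | {2} | {8} | {6,10}.
State 9 belongs to the block {3,7,9}, which has 3 states.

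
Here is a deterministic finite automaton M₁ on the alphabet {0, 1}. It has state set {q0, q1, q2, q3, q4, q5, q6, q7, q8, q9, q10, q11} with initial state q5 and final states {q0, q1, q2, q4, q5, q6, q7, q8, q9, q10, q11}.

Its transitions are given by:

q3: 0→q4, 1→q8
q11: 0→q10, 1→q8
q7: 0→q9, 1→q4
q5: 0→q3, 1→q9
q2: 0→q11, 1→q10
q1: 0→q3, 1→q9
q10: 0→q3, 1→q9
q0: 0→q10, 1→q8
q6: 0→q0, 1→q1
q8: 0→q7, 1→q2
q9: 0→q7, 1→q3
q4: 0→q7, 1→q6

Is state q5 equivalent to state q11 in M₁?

No

Every state is reachable, so we keep all 12.
Initial partition by acceptance: {q0,q1,q2,q4,q5,q6,q7,q8,q9,q10,q11} | {q3}.
Split {q0,q1,q2,q4,q5,q6,q7,q8,q9,q10,q11} by δ(·,0) → {q0,q2,q4,q6,q7,q8,q9,q11} and {q1,q5,q10}.
On input 0, block {q0,q2,q4,q6,q7,q8,q9,q11} splits into {q2,q4,q6,q7,q8,q9} and {q0,q11}.
Refine {q2,q4,q6,q7,q8,q9} on symbol 0: members go to different blocks, giving {q4,q7,q8,q9} and {q2,q6}.
Refine {q4,q7,q8,q9} on symbol 1: members go to different blocks, giving {q4,q8} and {q7} and {q9}.
No further refinement is possible. Final partition (7 blocks): {q4,q8} | {q3} | {q1,q5,q10} | {q0,q11} | {q2,q6} | {q7} | {q9}.
q5 and q11 end up in different blocks, so they are distinguishable. For instance, the string '0' is accepted from only q11.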